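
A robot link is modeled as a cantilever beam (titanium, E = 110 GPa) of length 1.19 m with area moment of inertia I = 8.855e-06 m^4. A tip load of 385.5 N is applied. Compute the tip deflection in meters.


delta = F*L^3/(3*E*I) = 385.5*1.19^3/(3*1.100e+11*8.855e-06)
      = 649.6287945/2922150 = 2.2231e-04

2.2231e-04 m


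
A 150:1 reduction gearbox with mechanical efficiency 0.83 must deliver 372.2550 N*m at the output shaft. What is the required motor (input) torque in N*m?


tau_in = tau_out / (N * eta) = 372.2550 / (150 * 0.83) = 2.9900

2.9900 N*m


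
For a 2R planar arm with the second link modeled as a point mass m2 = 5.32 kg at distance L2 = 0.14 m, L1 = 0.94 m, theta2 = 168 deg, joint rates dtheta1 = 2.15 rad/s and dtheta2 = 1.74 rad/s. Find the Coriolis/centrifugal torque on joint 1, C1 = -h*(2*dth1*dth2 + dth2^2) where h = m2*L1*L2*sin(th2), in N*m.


h = m2*L1*L2*sin(th2) = 5.32*0.94*0.14*sin(168 deg) = 0.145561
C1 = -h*(2*2.15*1.74 + 1.74^2) = -0.145561*10.5096 = -1.5298

-1.5298 N*m


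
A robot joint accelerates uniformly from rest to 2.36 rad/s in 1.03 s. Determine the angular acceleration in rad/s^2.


alpha = delta_omega / t = 2.36 / 1.03 = 2.2913

2.2913 rad/s^2


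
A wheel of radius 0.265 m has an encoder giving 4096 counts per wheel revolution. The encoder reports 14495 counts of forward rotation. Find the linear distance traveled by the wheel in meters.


revs = 14495/4096 = 3.538818
d = revs * 2*pi*r = 3.538818 * 2*pi*0.265 = 5.8923

5.8923 m


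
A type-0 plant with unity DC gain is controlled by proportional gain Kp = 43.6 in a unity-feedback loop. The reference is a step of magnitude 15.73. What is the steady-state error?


e_ss = R/(1 + Kp) = 15.73/(1 + 43.6) = 15.73/44.6000 = 0.3527

0.3527


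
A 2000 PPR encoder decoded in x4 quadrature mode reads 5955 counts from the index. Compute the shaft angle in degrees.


angle = counts * 360 / (PPR*4) = 5955 * 360 / 8000 = 267.9750

267.9750 degrees


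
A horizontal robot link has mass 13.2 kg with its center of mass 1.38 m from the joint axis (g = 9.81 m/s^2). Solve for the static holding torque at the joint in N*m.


tau = m*g*L = 13.2 * 9.81 * 1.38 = 178.6990

178.6990 N*m


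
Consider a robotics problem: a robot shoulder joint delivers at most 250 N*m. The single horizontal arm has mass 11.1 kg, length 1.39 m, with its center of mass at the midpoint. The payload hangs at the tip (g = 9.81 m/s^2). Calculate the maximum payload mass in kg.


tau_arm = m_arm*g*(L/2) = 11.1*9.81*1.39/2 = 75.6792 N*m
tau_payload = tau_max - tau_arm = 250 - 75.6792 = 174.3208
m_payload = tau_payload / (g*L) = 174.3208 / (9.81*1.39) = 12.7840

12.7840 kg


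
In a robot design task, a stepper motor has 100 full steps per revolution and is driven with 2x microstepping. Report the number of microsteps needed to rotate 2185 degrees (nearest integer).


step_size = 360/(100*2) = 360/200 = 1.800000 deg
n = 2185/(360/200) = 2185*200/360 = 1213.8889 -> 1214

1214 steps


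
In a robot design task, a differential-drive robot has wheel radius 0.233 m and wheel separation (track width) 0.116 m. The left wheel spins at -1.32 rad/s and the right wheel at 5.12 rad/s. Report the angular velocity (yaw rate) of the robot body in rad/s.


omega = r*(wR - wL)/L = 0.233*(5.12 - (-1.32))/0.116 = 12.9355

12.9355 rad/s


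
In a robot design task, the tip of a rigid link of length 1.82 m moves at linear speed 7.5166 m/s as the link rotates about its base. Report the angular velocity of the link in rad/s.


omega = v / L = 7.5166 / 1.82 = 4.1300

4.1300 rad/s


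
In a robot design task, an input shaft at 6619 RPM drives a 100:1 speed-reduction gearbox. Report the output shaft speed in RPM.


omega_out = omega_in / N = 6619 / 100 = 66.1900

66.1900 RPM


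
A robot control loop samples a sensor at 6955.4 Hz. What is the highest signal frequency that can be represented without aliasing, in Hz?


f_max = f_s/2 = 6955.4/2 = 3477.7000

3477.7000 Hz


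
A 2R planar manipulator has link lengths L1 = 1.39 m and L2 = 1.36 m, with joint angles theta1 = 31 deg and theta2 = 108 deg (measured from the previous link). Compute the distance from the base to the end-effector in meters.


x = L1*cos(th1) + L2*cos(th1+th2) = 0.165058
y = L1*sin(th1) + L2*sin(th1+th2) = 1.608143
d = sqrt(x^2 + y^2) = sqrt(0.027244 + 2.586124) = 1.6166

1.6166 m


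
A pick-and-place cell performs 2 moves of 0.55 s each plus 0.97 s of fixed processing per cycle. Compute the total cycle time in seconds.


T = 2*0.55 + 0.97 = 2.0700

2.0700 s


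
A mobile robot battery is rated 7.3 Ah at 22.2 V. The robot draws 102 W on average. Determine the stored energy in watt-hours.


E = capacity * V = 7.3*22.2 = 162.0600

162.0600 Wh


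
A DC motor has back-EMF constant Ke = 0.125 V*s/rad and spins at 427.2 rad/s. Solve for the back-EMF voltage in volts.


V_emf = Ke * omega = 0.125*427.2 = 53.4000

53.4000 V


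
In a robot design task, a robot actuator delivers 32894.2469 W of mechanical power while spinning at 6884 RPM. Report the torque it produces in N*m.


omega = 6884 * 2*pi/60 = 720.890794 rad/s
tau = P / omega = 32894.2469 / 720.890794 = 45.6300

45.6300 N*m


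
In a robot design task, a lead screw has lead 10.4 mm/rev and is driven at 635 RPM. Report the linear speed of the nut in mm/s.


v = lead * (RPM/60) = 10.4*635/60 = 110.0667

110.0667 mm/s


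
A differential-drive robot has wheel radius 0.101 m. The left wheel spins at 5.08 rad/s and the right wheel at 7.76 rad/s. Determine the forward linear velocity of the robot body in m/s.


v = r*(wR + wL)/2 = 0.101*(7.76 + 5.08)/2 = 0.6484

0.6484 m/s


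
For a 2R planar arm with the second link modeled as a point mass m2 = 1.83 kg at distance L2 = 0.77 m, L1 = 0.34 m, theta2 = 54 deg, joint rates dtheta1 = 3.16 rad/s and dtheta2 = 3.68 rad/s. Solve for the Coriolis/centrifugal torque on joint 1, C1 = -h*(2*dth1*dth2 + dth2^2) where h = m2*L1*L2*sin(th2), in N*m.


h = m2*L1*L2*sin(th2) = 1.83*0.34*0.77*sin(54 deg) = 0.387595
C1 = -h*(2*3.16*3.68 + 3.68^2) = -0.387595*36.8000 = -14.2635

-14.2635 N*m


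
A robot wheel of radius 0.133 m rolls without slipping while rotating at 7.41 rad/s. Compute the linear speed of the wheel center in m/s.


v = omega * r = 7.41 * 0.133 = 0.9855

0.9855 m/s


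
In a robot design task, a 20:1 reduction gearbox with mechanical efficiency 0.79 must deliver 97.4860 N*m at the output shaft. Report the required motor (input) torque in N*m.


tau_in = tau_out / (N * eta) = 97.4860 / (20 * 0.79) = 6.1700

6.1700 N*m


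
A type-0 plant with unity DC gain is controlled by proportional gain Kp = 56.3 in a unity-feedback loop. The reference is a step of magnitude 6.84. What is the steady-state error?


e_ss = R/(1 + Kp) = 6.84/(1 + 56.3) = 6.84/57.3000 = 0.1194

0.1194


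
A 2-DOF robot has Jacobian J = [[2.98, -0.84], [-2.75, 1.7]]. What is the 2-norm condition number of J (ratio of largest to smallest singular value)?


JJ^T eigenvalues: trace(JJ^T) = 20.0385, det(JJ^T) = det(J)^2 = 7.59553600
s_max^2 = (20.0385 + sqrt(371.15933825))/2 = 19.65199803
s_min^2 = (20.0385 - sqrt(371.15933825))/2 = 0.38650197
kappa = s_max/s_min = sqrt(19.65199803/0.38650197) = 7.1306

7.1306


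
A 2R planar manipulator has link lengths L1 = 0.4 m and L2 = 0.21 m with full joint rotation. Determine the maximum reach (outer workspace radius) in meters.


r_max = L1 + L2 = 0.4 + 0.21 = 0.6100

0.6100 m


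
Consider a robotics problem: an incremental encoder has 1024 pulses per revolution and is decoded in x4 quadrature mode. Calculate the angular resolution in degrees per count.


resolution = 360 / (PPR * 4) = 360 / 4096 = 0.0879

0.0879 degrees


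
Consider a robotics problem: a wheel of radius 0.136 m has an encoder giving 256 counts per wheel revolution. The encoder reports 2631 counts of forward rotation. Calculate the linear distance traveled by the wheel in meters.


revs = 2631/256 = 10.277344
d = revs * 2*pi*r = 10.277344 * 2*pi*0.136 = 8.7821

8.7821 m


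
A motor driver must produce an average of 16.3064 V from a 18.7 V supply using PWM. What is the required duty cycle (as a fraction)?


D = V_avg/V_supply = 16.3064/18.7 = 0.8720

0.8720


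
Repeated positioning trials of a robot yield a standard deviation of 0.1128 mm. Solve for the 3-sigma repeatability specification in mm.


repeatability = 3*sigma = 3*0.1128 = 0.3384

0.3384 mm


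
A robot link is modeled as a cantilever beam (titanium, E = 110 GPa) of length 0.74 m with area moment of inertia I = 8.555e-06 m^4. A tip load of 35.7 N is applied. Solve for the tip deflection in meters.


delta = F*L^3/(3*E*I) = 35.7*0.74^3/(3*1.100e+11*8.555e-06)
      = 14.4664968/2823150 = 5.1242e-06

5.1242e-06 m


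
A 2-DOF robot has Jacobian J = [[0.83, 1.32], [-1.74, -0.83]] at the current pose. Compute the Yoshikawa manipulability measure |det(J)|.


det(J) = 0.83*-0.83 - (1.32)*(-1.74) = 1.6079
|det(J)| = 1.6079

1.6079


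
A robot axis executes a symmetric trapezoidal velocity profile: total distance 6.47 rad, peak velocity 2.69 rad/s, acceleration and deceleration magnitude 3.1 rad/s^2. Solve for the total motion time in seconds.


t_acc = v/a = 2.69/3.1 = 0.867742 s
d_acc = v^2/(2a) = 1.167113 rad (each ramp)
d_cruise = 6.47 - 2*1.167113 = 4.135774 rad
t_cruise = 4.135774/2.69 = 1.537462 s
t_total = 2*0.867742 + 1.537462 = 3.2729

3.2729 s


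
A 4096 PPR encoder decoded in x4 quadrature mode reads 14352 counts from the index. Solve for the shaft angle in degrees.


angle = counts * 360 / (PPR*4) = 14352 * 360 / 16384 = 315.3516

315.3516 degrees


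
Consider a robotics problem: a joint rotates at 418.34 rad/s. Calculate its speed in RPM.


RPM = 418.34 * 60/(2*pi) = 3994.8527

3994.8527 RPM


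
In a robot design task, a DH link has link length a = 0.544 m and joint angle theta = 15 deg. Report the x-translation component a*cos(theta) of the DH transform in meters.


a*cos(theta) = 0.544*cos(15 deg) = 0.5255

0.5255 m


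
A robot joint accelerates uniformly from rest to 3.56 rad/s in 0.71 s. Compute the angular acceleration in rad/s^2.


alpha = delta_omega / t = 3.56 / 0.71 = 5.0141

5.0141 rad/s^2


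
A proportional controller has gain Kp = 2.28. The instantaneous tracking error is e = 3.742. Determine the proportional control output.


u_P = Kp * e = 2.28 * 3.742 = 8.5318

8.5318


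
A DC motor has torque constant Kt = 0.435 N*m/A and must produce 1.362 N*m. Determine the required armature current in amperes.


I = tau / Kt = 1.362/0.435 = 3.1310

3.1310 A


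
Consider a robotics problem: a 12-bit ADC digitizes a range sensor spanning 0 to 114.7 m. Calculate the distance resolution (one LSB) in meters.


res = range / 2^n = 114.7/2^12 = 114.7/4096 = 0.0280

0.0280 m


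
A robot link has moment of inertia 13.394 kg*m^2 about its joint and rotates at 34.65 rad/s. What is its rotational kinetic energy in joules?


KE = (1/2)*I*omega^2 = 0.5*13.394*34.65^2 = 8040.5689

8040.5689 J


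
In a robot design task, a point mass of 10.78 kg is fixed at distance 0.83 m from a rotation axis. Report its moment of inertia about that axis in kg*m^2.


I = m*r^2 = 10.78*0.83^2 = 7.4263

7.4263 kg*m^2


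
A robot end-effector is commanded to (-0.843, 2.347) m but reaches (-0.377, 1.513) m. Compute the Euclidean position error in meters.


dx = -0.377 - (-0.843) = 0.4660, dy = 1.513 - (2.347) = -0.8340
err = sqrt(0.217156 + 0.695556) = 0.9554

0.9554 m


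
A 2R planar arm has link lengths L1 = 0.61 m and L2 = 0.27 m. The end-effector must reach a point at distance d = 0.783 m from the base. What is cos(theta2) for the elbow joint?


cos(th2) = (d^2 - L1^2 - L2^2)/(2*L1*L2) = (0.783^2 - 0.61^2 - 0.27^2)/(2*0.61*0.27) = 0.5103

0.5103


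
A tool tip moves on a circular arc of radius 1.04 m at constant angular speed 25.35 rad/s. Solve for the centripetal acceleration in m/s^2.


a_c = omega^2 * r = 25.35^2 * 1.04 = 668.3274

668.3274 m/s^2


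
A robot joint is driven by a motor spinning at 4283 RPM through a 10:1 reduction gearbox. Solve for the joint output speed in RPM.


omega_joint = omega_motor / N = 4283 / 10 = 428.3000

428.3000 RPM


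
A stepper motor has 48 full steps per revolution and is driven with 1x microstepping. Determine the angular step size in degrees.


step = 360/(48*1) = 360/48 = 7.5000

7.5000 degrees


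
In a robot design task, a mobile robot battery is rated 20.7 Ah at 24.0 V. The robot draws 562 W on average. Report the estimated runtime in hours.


E = 20.7*24.0 = 496.8000 Wh
t = E/P = 496.8000/562 = 0.8840

0.8840 hours


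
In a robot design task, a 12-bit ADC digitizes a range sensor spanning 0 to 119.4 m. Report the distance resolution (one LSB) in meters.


res = range / 2^n = 119.4/2^12 = 119.4/4096 = 0.0292

0.0292 m


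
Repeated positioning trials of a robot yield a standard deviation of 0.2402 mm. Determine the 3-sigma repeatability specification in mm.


repeatability = 3*sigma = 3*0.2402 = 0.7206

0.7206 mm


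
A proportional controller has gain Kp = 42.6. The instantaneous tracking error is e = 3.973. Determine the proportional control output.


u_P = Kp * e = 42.6 * 3.973 = 169.2498

169.2498


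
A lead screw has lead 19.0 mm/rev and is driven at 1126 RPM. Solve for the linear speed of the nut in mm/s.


v = lead * (RPM/60) = 19.0*1126/60 = 356.5667

356.5667 mm/s


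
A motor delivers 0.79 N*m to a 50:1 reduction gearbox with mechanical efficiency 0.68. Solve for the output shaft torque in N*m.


tau_out = tau_in * N * eta = 0.79 * 50 * 0.68 = 26.8600

26.8600 N*m


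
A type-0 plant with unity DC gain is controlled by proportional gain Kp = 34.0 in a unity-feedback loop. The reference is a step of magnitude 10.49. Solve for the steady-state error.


e_ss = R/(1 + Kp) = 10.49/(1 + 34.0) = 10.49/35.0000 = 0.2997

0.2997


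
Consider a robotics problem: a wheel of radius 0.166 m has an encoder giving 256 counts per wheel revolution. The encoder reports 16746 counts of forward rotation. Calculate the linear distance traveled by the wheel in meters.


revs = 16746/256 = 65.414062
d = revs * 2*pi*r = 65.414062 * 2*pi*0.166 = 68.2274

68.2274 m


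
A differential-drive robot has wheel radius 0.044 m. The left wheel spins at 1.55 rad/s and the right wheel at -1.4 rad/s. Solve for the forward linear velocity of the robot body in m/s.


v = r*(wR + wL)/2 = 0.044*(-1.4 + 1.55)/2 = 0.0033

0.0033 m/s


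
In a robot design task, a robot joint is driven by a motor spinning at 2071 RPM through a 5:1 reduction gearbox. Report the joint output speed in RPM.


omega_joint = omega_motor / N = 2071 / 5 = 414.2000

414.2000 RPM


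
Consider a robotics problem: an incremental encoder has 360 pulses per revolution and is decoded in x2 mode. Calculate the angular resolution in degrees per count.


resolution = 360 / (PPR * 2) = 360 / 720 = 0.5000

0.5000 degrees


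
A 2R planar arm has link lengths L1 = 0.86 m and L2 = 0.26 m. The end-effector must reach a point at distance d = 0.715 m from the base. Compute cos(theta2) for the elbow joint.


cos(th2) = (d^2 - L1^2 - L2^2)/(2*L1*L2) = (0.715^2 - 0.86^2 - 0.26^2)/(2*0.86*0.26) = -0.6618

-0.6618


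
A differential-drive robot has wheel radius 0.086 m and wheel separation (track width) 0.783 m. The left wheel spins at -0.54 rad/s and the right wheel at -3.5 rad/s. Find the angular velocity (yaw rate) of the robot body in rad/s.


omega = r*(wR - wL)/L = 0.086*(-3.5 - (-0.54))/0.783 = -0.3251

-0.3251 rad/s


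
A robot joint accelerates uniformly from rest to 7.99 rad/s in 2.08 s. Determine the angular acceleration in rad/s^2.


alpha = delta_omega / t = 7.99 / 2.08 = 3.8413

3.8413 rad/s^2


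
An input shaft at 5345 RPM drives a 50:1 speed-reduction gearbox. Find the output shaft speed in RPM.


omega_out = omega_in / N = 5345 / 50 = 106.9000

106.9000 RPM


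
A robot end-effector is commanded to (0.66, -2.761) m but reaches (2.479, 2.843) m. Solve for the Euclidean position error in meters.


dx = 2.479 - (0.66) = 1.8190, dy = 2.843 - (-2.761) = 5.6040
err = sqrt(3.308761 + 31.404816) = 5.8918

5.8918 m


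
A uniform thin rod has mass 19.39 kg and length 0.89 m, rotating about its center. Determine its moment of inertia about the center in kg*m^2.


I = (1/12)*m*L^2 = (1/12)*19.39*0.89^2 = 1.2799

1.2799 kg*m^2


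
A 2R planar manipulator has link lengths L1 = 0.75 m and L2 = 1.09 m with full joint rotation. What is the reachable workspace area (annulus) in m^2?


r_max = L1 + L2 = 1.8400, r_min = |L1 - L2| = 0.3400
A = pi*(r_max^2 - r_min^2) = pi*(3.3856 - 0.1156) = 10.2730

10.2730 m^2


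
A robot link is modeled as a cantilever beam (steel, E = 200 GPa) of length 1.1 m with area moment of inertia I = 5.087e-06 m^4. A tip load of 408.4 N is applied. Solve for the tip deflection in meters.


delta = F*L^3/(3*E*I) = 408.4*1.1^3/(3*2.000e+11*5.087e-06)
      = 543.5804/3052200 = 1.7809e-04

1.7809e-04 m


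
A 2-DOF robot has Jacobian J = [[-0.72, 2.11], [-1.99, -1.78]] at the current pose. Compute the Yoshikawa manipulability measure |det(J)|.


det(J) = -0.72*-1.78 - (2.11)*(-1.99) = 5.4805
|det(J)| = 5.4805

5.4805


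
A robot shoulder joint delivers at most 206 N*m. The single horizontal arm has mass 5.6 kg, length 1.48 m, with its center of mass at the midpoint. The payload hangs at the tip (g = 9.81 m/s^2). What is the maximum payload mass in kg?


tau_arm = m_arm*g*(L/2) = 5.6*9.81*1.48/2 = 40.6526 N*m
tau_payload = tau_max - tau_arm = 206 - 40.6526 = 165.3474
m_payload = tau_payload / (g*L) = 165.3474 / (9.81*1.48) = 11.3885

11.3885 kg


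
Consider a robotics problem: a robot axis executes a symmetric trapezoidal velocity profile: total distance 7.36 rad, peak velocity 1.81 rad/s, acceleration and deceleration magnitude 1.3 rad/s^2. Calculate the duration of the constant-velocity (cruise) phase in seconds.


t_acc = v/a = 1.392308 s, d_acc = v^2/(2a) = 1.260038 rad each
d_cruise = 7.36 - 2*1.260038 = 4.839924 rad
t_cruise = d_cruise/v = 4.839924/1.81 = 2.6740

2.6740 s


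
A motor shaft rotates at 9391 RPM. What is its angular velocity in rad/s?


omega = 9391 * 2*pi/60 = 983.4232

983.4232 rad/s


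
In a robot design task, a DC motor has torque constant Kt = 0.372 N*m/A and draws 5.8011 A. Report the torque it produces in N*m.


tau = Kt * I = 0.372*5.8011 = 2.1580

2.1580 N*m


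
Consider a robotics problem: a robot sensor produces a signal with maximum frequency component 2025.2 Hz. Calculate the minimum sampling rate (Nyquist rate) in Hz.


f_s,min = 2*f_max = 2*2025.2 = 4050.4000

4050.4000 Hz


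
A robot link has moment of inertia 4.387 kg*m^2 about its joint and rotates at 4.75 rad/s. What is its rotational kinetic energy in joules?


KE = (1/2)*I*omega^2 = 0.5*4.387*4.75^2 = 49.4908

49.4908 J


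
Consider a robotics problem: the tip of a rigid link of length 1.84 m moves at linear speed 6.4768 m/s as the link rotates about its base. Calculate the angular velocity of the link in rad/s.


omega = v / L = 6.4768 / 1.84 = 3.5200

3.5200 rad/s


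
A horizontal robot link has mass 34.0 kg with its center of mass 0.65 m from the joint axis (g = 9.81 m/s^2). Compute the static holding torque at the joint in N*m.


tau = m*g*L = 34.0 * 9.81 * 0.65 = 216.8010

216.8010 N*m


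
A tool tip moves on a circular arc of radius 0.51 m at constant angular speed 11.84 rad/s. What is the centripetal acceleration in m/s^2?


a_c = omega^2 * r = 11.84^2 * 0.51 = 71.4947

71.4947 m/s^2


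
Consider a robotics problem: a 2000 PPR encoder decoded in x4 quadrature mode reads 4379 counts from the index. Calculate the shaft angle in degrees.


angle = counts * 360 / (PPR*4) = 4379 * 360 / 8000 = 197.0550

197.0550 degrees


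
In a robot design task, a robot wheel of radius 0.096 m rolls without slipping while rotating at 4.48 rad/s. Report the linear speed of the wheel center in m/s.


v = omega * r = 4.48 * 0.096 = 0.4301

0.4301 m/s


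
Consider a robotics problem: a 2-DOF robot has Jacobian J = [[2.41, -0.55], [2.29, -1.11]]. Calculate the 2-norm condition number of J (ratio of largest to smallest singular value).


JJ^T eigenvalues: trace(JJ^T) = 12.5868, det(JJ^T) = det(J)^2 = 2.00392336
s_max^2 = (12.5868 + sqrt(150.41184080))/2 = 12.42552526
s_min^2 = (12.5868 - sqrt(150.41184080))/2 = 0.16127474
kappa = s_max/s_min = sqrt(12.42552526/0.16127474) = 8.7776

8.7776


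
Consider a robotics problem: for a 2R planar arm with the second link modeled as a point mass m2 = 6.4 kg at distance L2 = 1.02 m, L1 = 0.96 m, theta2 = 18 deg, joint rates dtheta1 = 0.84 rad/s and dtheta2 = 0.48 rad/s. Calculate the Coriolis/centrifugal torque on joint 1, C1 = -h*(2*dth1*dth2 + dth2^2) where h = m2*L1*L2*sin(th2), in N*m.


h = m2*L1*L2*sin(th2) = 6.4*0.96*1.02*sin(18 deg) = 1.936572
C1 = -h*(2*0.84*0.48 + 0.48^2) = -1.936572*1.0368 = -2.0078

-2.0078 N*m


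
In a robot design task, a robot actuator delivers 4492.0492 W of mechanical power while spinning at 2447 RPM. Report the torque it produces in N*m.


omega = 2447 * 2*pi/60 = 256.249241 rad/s
tau = P / omega = 4492.0492 / 256.249241 = 17.5300

17.5300 N*m


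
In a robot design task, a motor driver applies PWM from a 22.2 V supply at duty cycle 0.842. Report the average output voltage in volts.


V_avg = V_supply * D = 22.2*0.842 = 18.6924

18.6924 V


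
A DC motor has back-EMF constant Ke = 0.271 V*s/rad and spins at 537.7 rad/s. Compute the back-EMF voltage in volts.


V_emf = Ke * omega = 0.271*537.7 = 145.7167

145.7167 V


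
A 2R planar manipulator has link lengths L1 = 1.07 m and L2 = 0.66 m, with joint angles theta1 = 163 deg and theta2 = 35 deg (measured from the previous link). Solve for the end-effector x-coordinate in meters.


x = L1*cos(th1) + L2*cos(th1+th2) = 1.07*cos(163 deg) + 0.66*cos(198 deg) = -1.6509

-1.6509 m


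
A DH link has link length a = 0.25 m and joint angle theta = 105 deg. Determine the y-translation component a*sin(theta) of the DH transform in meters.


a*sin(theta) = 0.25*sin(105 deg) = 0.2415

0.2415 m


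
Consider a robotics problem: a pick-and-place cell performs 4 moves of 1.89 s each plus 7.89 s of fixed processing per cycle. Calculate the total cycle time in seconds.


T = 4*1.89 + 7.89 = 15.4500

15.4500 s


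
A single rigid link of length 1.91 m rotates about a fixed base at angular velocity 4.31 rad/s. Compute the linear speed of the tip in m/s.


v = L*omega = 1.91 * 4.31 = 8.2321

8.2321 m/s


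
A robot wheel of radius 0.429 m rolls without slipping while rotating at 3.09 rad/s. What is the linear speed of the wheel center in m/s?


v = omega * r = 3.09 * 0.429 = 1.3256

1.3256 m/s


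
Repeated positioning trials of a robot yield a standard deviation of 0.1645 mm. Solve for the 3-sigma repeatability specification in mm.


repeatability = 3*sigma = 3*0.1645 = 0.4935

0.4935 mm


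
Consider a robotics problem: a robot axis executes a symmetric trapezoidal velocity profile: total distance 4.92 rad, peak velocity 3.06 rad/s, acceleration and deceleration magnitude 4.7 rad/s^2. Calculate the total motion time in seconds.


t_acc = v/a = 3.06/4.7 = 0.651064 s
d_acc = v^2/(2a) = 0.996128 rad (each ramp)
d_cruise = 4.92 - 2*0.996128 = 2.927744 rad
t_cruise = 2.927744/3.06 = 0.956779 s
t_total = 2*0.651064 + 0.956779 = 2.2589

2.2589 s


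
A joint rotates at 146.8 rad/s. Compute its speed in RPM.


RPM = 146.8 * 60/(2*pi) = 1401.8367

1401.8367 RPM


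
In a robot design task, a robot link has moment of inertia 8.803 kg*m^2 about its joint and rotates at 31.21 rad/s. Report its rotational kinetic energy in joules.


KE = (1/2)*I*omega^2 = 0.5*8.803*31.21^2 = 4287.3431

4287.3431 J


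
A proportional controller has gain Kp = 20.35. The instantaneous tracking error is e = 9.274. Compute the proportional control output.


u_P = Kp * e = 20.35 * 9.274 = 188.7259

188.7259


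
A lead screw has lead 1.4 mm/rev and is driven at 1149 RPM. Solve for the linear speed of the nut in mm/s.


v = lead * (RPM/60) = 1.4*1149/60 = 26.8100

26.8100 mm/s


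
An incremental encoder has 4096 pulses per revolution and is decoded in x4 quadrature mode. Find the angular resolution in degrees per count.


resolution = 360 / (PPR * 4) = 360 / 16384 = 0.0220

0.0220 degrees


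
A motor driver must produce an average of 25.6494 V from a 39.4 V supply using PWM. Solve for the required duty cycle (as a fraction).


D = V_avg/V_supply = 25.6494/39.4 = 0.6510

0.6510


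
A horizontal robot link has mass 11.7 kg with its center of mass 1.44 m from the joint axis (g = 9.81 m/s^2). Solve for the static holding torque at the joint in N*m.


tau = m*g*L = 11.7 * 9.81 * 1.44 = 165.2789

165.2789 N*m


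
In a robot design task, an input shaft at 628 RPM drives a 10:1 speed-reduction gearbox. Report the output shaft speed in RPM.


omega_out = omega_in / N = 628 / 10 = 62.8000

62.8000 RPM


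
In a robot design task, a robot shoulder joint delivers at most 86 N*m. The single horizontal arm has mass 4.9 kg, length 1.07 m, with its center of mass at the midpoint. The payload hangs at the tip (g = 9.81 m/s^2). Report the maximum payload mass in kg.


tau_arm = m_arm*g*(L/2) = 4.9*9.81*1.07/2 = 25.7169 N*m
tau_payload = tau_max - tau_arm = 86 - 25.7169 = 60.2831
m_payload = tau_payload / (g*L) = 60.2831 / (9.81*1.07) = 5.7431

5.7431 kg


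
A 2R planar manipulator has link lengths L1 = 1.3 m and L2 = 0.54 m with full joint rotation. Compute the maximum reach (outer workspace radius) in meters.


r_max = L1 + L2 = 1.3 + 0.54 = 1.8400

1.8400 m


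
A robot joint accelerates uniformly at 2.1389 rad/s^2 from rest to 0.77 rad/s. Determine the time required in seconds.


t = delta_omega / alpha = 0.77 / 2.1389 = 0.3600

0.3600 s


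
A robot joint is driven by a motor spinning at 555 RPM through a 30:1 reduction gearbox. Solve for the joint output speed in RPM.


omega_joint = omega_motor / N = 555 / 30 = 18.5000

18.5000 RPM


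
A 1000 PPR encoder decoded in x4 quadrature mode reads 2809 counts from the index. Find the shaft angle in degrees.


angle = counts * 360 / (PPR*4) = 2809 * 360 / 4000 = 252.8100

252.8100 degrees


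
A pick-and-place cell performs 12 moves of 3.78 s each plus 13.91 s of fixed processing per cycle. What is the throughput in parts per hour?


T_cycle = 12*3.78 + 13.91 = 59.2700 s
rate = 3600/T = 60.7390

60.7390 parts/hour


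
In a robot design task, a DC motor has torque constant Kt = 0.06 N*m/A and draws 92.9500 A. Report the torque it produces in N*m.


tau = Kt * I = 0.06*92.9500 = 5.5770

5.5770 N*m


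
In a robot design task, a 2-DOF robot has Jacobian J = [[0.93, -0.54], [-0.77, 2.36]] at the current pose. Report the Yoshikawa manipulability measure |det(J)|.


det(J) = 0.93*2.36 - (-0.54)*(-0.77) = 1.7790
|det(J)| = 1.7790

1.7790


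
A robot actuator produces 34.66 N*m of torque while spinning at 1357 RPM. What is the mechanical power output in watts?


omega = 1357 * 2*pi/60 = 142.104708 rad/s
P = tau * omega = 34.66 * 142.104708 = 4925.3492

4925.3492 W


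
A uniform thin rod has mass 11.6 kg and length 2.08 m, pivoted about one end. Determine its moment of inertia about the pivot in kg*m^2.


I = (1/3)*m*L^2 = (1/3)*11.6*2.08^2 = 16.7287

16.7287 kg*m^2


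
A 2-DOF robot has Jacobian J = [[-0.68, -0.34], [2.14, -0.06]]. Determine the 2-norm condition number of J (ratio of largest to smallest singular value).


JJ^T eigenvalues: trace(JJ^T) = 5.1612, det(JJ^T) = det(J)^2 = 0.59043856
s_max^2 = (5.1612 + sqrt(24.27623120))/2 = 5.04414578
s_min^2 = (5.1612 - sqrt(24.27623120))/2 = 0.11705422
kappa = s_max/s_min = sqrt(5.04414578/0.11705422) = 6.5645

6.5645


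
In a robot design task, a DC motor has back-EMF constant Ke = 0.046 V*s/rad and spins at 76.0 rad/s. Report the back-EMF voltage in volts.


V_emf = Ke * omega = 0.046*76.0 = 3.4960

3.4960 V


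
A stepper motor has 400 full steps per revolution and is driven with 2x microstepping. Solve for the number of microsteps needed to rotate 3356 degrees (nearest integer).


step_size = 360/(400*2) = 360/800 = 0.450000 deg
n = 3356/(360/800) = 3356*800/360 = 7457.7778 -> 7458

7458 steps


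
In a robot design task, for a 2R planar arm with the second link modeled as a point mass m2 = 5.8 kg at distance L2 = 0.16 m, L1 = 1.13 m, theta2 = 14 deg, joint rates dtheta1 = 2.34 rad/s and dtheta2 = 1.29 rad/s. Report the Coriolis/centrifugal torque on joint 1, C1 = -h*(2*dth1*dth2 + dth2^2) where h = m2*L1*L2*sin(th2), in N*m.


h = m2*L1*L2*sin(th2) = 5.8*1.13*0.16*sin(14 deg) = 0.253689
C1 = -h*(2*2.34*1.29 + 1.29^2) = -0.253689*7.7013 = -1.9537

-1.9537 N*m


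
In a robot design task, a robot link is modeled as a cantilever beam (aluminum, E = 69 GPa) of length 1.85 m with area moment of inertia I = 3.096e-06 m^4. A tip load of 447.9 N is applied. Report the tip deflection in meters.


delta = F*L^3/(3*E*I) = 447.9*1.85^3/(3*6.900e+10*3.096e-06)
      = 2835.9348375/640872 = 0.0044

0.0044 m


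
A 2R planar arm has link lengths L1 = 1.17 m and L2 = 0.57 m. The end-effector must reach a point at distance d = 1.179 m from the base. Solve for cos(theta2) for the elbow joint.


cos(th2) = (d^2 - L1^2 - L2^2)/(2*L1*L2) = (1.179^2 - 1.17^2 - 0.57^2)/(2*1.17*0.57) = -0.2277

-0.2277


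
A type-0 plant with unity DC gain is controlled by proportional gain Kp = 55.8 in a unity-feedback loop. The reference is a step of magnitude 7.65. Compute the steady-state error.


e_ss = R/(1 + Kp) = 7.65/(1 + 55.8) = 7.65/56.8000 = 0.1347

0.1347


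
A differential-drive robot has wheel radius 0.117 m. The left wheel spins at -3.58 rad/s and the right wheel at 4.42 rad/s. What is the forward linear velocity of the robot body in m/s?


v = r*(wR + wL)/2 = 0.117*(4.42 + -3.58)/2 = 0.0491

0.0491 m/s


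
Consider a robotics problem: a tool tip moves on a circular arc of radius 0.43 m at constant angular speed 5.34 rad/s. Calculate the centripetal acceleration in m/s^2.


a_c = omega^2 * r = 5.34^2 * 0.43 = 12.2617

12.2617 m/s^2


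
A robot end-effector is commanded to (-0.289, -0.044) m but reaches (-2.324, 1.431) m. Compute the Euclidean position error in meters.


dx = -2.324 - (-0.289) = -2.0350, dy = 1.431 - (-0.044) = 1.4750
err = sqrt(4.141225 + 2.175625) = 2.5133

2.5133 m


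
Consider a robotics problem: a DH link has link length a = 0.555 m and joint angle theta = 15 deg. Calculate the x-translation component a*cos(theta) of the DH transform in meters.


a*cos(theta) = 0.555*cos(15 deg) = 0.5361

0.5361 m


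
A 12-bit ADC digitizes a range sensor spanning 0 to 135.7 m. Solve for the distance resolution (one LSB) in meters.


res = range / 2^n = 135.7/2^12 = 135.7/4096 = 0.0331

0.0331 m


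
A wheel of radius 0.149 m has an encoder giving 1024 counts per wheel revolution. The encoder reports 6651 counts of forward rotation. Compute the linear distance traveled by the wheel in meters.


revs = 6651/1024 = 6.495117
d = revs * 2*pi*r = 6.495117 * 2*pi*0.149 = 6.0807

6.0807 m


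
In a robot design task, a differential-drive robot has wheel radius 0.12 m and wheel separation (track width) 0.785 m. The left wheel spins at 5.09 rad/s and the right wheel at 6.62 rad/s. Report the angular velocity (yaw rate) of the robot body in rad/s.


omega = r*(wR - wL)/L = 0.12*(6.62 - (5.09))/0.785 = 0.2339

0.2339 rad/s


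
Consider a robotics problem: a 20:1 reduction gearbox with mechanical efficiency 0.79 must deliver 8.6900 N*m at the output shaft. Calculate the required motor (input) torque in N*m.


tau_in = tau_out / (N * eta) = 8.6900 / (20 * 0.79) = 0.5500

0.5500 N*m


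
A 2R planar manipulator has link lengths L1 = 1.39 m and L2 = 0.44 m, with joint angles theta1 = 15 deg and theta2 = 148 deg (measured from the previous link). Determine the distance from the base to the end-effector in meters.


x = L1*cos(th1) + L2*cos(th1+th2) = 0.921863
y = L1*sin(th1) + L2*sin(th1+th2) = 0.488402
d = sqrt(x^2 + y^2) = sqrt(0.849831 + 0.238537) = 1.0432

1.0432 m


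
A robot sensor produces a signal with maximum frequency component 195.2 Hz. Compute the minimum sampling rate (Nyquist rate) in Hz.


f_s,min = 2*f_max = 2*195.2 = 390.4000

390.4000 Hz


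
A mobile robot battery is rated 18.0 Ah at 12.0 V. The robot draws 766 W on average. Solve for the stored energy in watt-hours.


E = capacity * V = 18.0*12.0 = 216.0000

216.0000 Wh


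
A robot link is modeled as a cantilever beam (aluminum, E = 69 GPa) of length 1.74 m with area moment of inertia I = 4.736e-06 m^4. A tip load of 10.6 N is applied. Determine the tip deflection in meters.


delta = F*L^3/(3*E*I) = 10.6*1.74^3/(3*6.900e+10*4.736e-06)
      = 55.8410544/980352 = 5.6960e-05

5.6960e-05 m


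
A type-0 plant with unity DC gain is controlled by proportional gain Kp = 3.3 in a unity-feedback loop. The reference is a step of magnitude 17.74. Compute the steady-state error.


e_ss = R/(1 + Kp) = 17.74/(1 + 3.3) = 17.74/4.3000 = 4.1256

4.1256


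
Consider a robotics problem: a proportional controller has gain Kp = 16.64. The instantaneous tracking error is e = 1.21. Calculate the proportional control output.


u_P = Kp * e = 16.64 * 1.21 = 20.1344

20.1344


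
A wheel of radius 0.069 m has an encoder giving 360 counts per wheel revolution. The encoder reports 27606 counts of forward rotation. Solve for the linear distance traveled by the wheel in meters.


revs = 27606/360 = 76.683333
d = revs * 2*pi*r = 76.683333 * 2*pi*0.069 = 33.2453

33.2453 m


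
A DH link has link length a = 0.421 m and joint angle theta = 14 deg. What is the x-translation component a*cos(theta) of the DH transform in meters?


a*cos(theta) = 0.421*cos(14 deg) = 0.4085

0.4085 m


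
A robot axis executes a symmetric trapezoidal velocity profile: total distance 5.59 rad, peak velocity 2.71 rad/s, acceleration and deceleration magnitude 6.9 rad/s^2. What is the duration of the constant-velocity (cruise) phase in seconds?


t_acc = v/a = 0.392754 s, d_acc = v^2/(2a) = 0.532181 rad each
d_cruise = 5.59 - 2*0.532181 = 4.525638 rad
t_cruise = d_cruise/v = 4.525638/2.71 = 1.6700

1.6700 s


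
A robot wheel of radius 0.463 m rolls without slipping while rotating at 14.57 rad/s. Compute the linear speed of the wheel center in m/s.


v = omega * r = 14.57 * 0.463 = 6.7459

6.7459 m/s


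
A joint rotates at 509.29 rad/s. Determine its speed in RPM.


RPM = 509.29 * 60/(2*pi) = 4863.3613

4863.3613 RPM


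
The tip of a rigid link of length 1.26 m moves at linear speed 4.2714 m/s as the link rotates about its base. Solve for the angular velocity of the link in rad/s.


omega = v / L = 4.2714 / 1.26 = 3.3900

3.3900 rad/s


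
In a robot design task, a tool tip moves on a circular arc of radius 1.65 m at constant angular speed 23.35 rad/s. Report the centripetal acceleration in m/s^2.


a_c = omega^2 * r = 23.35^2 * 1.65 = 899.6171

899.6171 m/s^2


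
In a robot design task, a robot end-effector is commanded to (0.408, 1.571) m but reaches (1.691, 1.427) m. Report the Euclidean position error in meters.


dx = 1.691 - (0.408) = 1.2830, dy = 1.427 - (1.571) = -0.1440
err = sqrt(1.646089 + 0.020736) = 1.2911

1.2911 m


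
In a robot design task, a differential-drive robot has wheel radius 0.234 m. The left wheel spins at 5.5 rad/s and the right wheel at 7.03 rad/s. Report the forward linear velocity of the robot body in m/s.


v = r*(wR + wL)/2 = 0.234*(7.03 + 5.5)/2 = 1.4660

1.4660 m/s


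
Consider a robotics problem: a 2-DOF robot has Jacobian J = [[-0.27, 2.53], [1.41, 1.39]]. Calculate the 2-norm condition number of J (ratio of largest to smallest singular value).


JJ^T eigenvalues: trace(JJ^T) = 10.3940, det(JJ^T) = det(J)^2 = 15.54409476
s_max^2 = (10.3940 + sqrt(45.85885696))/2 = 8.58295839
s_min^2 = (10.3940 - sqrt(45.85885696))/2 = 1.81104161
kappa = s_max/s_min = sqrt(8.58295839/1.81104161) = 2.1770

2.1770


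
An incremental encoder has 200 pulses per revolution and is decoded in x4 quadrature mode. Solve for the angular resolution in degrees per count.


resolution = 360 / (PPR * 4) = 360 / 800 = 0.4500

0.4500 degrees


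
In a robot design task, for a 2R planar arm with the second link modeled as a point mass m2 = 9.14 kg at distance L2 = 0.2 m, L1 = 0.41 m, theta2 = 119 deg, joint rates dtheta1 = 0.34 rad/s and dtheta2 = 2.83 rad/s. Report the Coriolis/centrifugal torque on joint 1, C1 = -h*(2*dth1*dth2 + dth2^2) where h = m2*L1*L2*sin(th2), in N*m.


h = m2*L1*L2*sin(th2) = 9.14*0.41*0.2*sin(119 deg) = 0.655510
C1 = -h*(2*0.34*2.83 + 2.83^2) = -0.655510*9.9333 = -6.5114

-6.5114 N*m


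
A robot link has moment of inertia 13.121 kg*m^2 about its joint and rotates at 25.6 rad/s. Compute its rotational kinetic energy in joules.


KE = (1/2)*I*omega^2 = 0.5*13.121*25.6^2 = 4299.4893

4299.4893 J


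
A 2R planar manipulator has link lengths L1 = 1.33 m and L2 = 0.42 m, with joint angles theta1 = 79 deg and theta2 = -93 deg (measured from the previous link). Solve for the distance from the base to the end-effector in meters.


x = L1*cos(th1) + L2*cos(th1+th2) = 0.661300
y = L1*sin(th1) + L2*sin(th1+th2) = 1.203957
d = sqrt(x^2 + y^2) = sqrt(0.437318 + 1.449512) = 1.3736

1.3736 m


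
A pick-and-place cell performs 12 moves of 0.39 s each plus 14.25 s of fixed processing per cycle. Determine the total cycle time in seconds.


T = 12*0.39 + 14.25 = 18.9300

18.9300 s


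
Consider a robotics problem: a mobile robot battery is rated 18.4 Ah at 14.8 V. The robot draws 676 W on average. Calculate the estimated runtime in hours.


E = 18.4*14.8 = 272.3200 Wh
t = E/P = 272.3200/676 = 0.4028

0.4028 hours


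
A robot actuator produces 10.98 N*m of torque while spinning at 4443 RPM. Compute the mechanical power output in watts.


omega = 4443 * 2*pi/60 = 465.269872 rad/s
P = tau * omega = 10.98 * 465.269872 = 5108.6632

5108.6632 W


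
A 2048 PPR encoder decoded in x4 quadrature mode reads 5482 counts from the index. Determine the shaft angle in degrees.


angle = counts * 360 / (PPR*4) = 5482 * 360 / 8192 = 240.9082

240.9082 degrees


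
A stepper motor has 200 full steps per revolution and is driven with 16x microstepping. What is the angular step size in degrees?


step = 360/(200*16) = 360/3200 = 0.1125

0.1125 degrees


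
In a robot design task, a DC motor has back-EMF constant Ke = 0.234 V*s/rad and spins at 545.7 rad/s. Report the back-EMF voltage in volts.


V_emf = Ke * omega = 0.234*545.7 = 127.6938

127.6938 V


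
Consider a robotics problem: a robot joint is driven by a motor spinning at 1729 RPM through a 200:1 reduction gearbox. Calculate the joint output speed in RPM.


omega_joint = omega_motor / N = 1729 / 200 = 8.6450

8.6450 RPM


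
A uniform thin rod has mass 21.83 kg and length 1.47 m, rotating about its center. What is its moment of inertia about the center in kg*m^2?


I = (1/12)*m*L^2 = (1/12)*21.83*1.47^2 = 3.9310

3.9310 kg*m^2


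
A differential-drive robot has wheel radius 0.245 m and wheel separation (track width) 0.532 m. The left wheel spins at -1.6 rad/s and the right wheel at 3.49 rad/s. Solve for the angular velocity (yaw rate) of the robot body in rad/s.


omega = r*(wR - wL)/L = 0.245*(3.49 - (-1.6))/0.532 = 2.3441

2.3441 rad/s
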